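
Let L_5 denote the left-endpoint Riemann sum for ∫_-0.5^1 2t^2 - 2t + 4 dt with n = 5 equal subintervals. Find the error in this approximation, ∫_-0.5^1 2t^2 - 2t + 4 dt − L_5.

Exact integral: ∫_-0.5^1 f(t) dt = 6.
L_5 = 6.27.
Error = 6 − 6.27 = -0.27.

-0.27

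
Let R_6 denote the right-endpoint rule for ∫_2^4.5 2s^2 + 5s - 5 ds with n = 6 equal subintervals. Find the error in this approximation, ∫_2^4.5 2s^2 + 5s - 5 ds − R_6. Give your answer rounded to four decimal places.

Exact integral: ∫_2^4.5 f(s) ds ≈ 83.541667.
R_6 ≈ 93.061343.
Error ≈ 83.541667 − 93.061343 ≈ -9.5197.

-9.5197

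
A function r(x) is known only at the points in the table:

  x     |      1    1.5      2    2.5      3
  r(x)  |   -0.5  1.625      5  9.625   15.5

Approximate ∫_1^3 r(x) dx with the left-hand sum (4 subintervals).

7.875

Δx = 0.5.
Sum = 0.5·[(-0.5) + 1.625 + 5 + 9.625] = 7.875.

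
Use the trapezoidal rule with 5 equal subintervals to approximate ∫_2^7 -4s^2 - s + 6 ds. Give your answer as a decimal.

Δs = (7 − 2)/5 = 1.
f(2) = -12, f(3) = -33, f(4) = -62, f(5) = -99, f(6) = -144, f(7) = -197.
T_5 = (Δs/2)·[f(s_0) + 2f(s_1) + ... + 2f(s_{4}) + f(s_5)].
Sum = -442.5.

-442.5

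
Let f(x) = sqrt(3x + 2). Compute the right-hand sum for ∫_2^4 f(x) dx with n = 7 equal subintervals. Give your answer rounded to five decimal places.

6.74198

Δx = (4 − 2)/7 = 2/7.
Right endpoints: 16/7, 18/7, 20/7, 22/7, 24/7, 26/7, 4.
f(16/7) ≈ 2.97610, f(18/7) ≈ 3.11677, f(20/7) ≈ 3.25137, f(22/7) ≈ 3.38062, f(24/7) ≈ 3.50510, f(26/7) ≈ 3.62531, f(4) ≈ 3.74166.
Sum = Δx · [f(16/7) + f(18/7) + f(20/7) + ...].
Sum ≈ 6.74198.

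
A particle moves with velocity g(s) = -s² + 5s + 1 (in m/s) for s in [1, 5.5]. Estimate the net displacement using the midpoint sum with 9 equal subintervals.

22.59375

Δs = (5.5 − 1)/9 = 0.5.
Midpoints: 1.25, 1.75, 2.25, 2.75, 3.25, 3.75, 4.25, 4.75, 5.25.
g(1.25) = 5.6875, g(1.75) = 6.6875, g(2.25) = 7.1875, g(2.75) = 7.1875, g(3.25) = 6.6875, g(3.75) = 5.6875, g(4.25) = 4.1875, g(4.75) = 2.1875, g(5.25) = -0.3125.
Sum = Δs · [g(1.25) + g(1.75) + g(2.25) + ...].
Sum = 22.59375.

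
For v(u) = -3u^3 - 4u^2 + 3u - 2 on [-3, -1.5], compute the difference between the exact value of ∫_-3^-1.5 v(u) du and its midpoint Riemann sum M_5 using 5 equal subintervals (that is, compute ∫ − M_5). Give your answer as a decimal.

0.1828125

Exact integral: ∫_-3^-1.5 v(u) du = 12.328125.
M_5 = 12.1453125.
Error = 12.328125 − 12.1453125 = 0.1828125.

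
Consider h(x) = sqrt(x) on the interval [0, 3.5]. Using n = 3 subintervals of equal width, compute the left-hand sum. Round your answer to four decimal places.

3.0423

Δx = (3.5 − 0)/3 = 7/6.
Left endpoints: 0, 7/6, 7/3.
h(0) ≈ 0.0000, h(7/6) ≈ 1.0801, h(7/3) ≈ 1.5275.
Sum = Δx · [h(0) + h(7/6) + h(7/3)].
Sum ≈ 3.0423.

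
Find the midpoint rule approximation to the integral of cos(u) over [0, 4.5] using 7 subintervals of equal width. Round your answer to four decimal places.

Δu = (4.5 − 0)/7 = 9/14.
Midpoints: 9/28, 27/28, 45/28, 2.25, 81/28, 99/28, 117/28.
f(9/28) ≈ 0.9488, f(27/28) ≈ 0.5700, f(45/28) ≈ -0.0363, f(2.25) ≈ -0.6282, f(81/28) ≈ -0.9692, f(99/28) ≈ -0.9233, f(117/28) ≈ -0.5088.
Sum = Δu · [f(9/28) + f(27/28) + f(45/28) + ...].
Sum ≈ -0.9946.

-0.9946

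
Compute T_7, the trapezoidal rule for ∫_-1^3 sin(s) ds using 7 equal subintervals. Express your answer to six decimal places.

Δs = (3 − (-1))/7 = 4/7.
f(-1) ≈ -0.841471, f(-3/7) ≈ -0.415572, f(1/7) ≈ 0.142372, f(5/7) ≈ 0.655078, f(9/7) ≈ 0.959639, f(13/7) ≈ 0.959282, f(17/7) ≈ 0.654122, f(3) ≈ 0.141120.
T_7 = (Δs/2)·[f(s_0) + 2f(s_1) + ... + 2f(s_{6}) + f(s_7)].
Sum ≈ 1.488426.

1.488426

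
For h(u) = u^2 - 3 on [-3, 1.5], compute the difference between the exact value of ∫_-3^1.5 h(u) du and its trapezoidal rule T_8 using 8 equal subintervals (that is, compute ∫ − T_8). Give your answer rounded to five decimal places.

-0.23730

Exact integral: ∫_-3^1.5 h(u) du = -3.375.
T_8 ≈ -3.1376953.
Error ≈ -3.375 − (-3.1376953) ≈ -0.23730.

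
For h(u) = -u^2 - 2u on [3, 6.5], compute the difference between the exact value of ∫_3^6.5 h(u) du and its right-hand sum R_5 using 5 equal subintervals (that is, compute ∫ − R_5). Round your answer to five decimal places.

Exact integral: ∫_3^6.5 h(u) du ≈ -115.7916667.
R_5 = -130.165.
Error ≈ -115.7916667 − (-130.165) ≈ 14.37333.

14.37333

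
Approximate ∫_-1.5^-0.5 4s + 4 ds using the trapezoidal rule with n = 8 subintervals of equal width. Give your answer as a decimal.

0

Δs = (-0.5 − (-1.5))/8 = 0.125.
f(-1.5) = -2, f(-1.375) = -1.5, f(-1.25) = -1, f(-1.125) = -0.5, f(-1) = 0, f(-0.875) = 0.5, f(-0.75) = 1, f(-0.625) = 1.5, f(-0.5) = 2.
T_8 = (Δs/2)·[f(s_0) + 2f(s_1) + ... + 2f(s_{7}) + f(s_8)].
Sum = 0.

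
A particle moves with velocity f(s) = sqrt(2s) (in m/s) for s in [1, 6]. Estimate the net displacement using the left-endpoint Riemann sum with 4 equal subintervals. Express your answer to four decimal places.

11.5794

Δs = (6 − 1)/4 = 1.25.
Left endpoints: 1, 2.25, 3.5, 4.75.
f(1) ≈ 1.4142, f(2.25) ≈ 2.1213, f(3.5) ≈ 2.6458, f(4.75) ≈ 3.0822.
Sum = Δs · [f(1) + f(2.25) + f(3.5) + f(4.75)].
Sum ≈ 11.5794.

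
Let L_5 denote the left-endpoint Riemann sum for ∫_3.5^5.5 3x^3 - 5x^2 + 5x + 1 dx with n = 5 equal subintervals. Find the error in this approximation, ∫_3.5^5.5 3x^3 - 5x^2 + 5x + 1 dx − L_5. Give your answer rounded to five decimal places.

56.20667

Exact integral: ∫_3.5^5.5 f(x) dx ≈ 414.9166667.
L_5 = 358.71.
Error ≈ 414.9166667 − 358.71 ≈ 56.20667.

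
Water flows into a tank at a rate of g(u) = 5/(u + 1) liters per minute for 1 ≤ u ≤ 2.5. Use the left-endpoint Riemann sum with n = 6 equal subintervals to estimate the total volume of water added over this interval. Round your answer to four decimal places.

2.9364

Δu = (2.5 − 1)/6 = 0.25.
Left endpoints: 1, 1.25, 1.5, 1.75, 2, 2.25.
g(1) = 2.5, g(1.25) = 20/9, g(1.5) = 2, g(1.75) = 20/11, g(2) = 5/3, g(2.25) = 20/13.
Sum = Δu · [g(1) + g(1.25) + g(1.5) + ...].
Sum ≈ 2.9364.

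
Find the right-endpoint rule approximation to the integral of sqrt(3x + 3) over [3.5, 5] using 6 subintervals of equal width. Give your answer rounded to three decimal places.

Δx = (5 − 3.5)/6 = 0.25.
Right endpoints: 3.75, 4, 4.25, 4.5, 4.75, 5.
f(3.75) ≈ 3.775, f(4) ≈ 3.873, f(4.25) ≈ 3.969, f(4.5) ≈ 4.062, f(4.75) ≈ 4.153, f(5) ≈ 4.243.
Sum = Δx · [f(3.75) + f(4) + f(4.25) + ...].
Sum ≈ 6.019.

6.019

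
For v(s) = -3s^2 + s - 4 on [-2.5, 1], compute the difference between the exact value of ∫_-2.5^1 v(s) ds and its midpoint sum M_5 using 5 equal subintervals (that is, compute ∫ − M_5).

-0.42875

Exact integral: ∫_-2.5^1 v(s) ds = -33.25.
M_5 = -32.82125.
Error = -33.25 − (-32.82125) = -0.42875.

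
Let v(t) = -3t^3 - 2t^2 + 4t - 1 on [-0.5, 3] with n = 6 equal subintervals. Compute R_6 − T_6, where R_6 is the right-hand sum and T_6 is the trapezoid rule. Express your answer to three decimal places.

R_6 ≈ -92.17173.
T_6 ≈ -67.41652.
R_6 − T_6 ≈ -24.755.

-24.755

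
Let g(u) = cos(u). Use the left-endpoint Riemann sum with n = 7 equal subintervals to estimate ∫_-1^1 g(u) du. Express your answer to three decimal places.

Δu = (1 − (-1))/7 = 2/7.
Left endpoints: -1, -5/7, -3/7, -1/7, 1/7, 3/7, 5/7.
g(-1) ≈ 0.540, g(-5/7) ≈ 0.756, g(-3/7) ≈ 0.910, g(-1/7) ≈ 0.990, g(1/7) ≈ 0.990, g(3/7) ≈ 0.910, g(5/7) ≈ 0.756.
Sum = Δu · [g(-1) + g(-5/7) + g(-3/7) + ...].
Sum ≈ 1.671.

1.671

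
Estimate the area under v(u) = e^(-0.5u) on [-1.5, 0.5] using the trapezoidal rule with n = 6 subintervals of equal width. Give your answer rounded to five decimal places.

2.68259

Δu = (0.5 − (-1.5))/6 = 1/3.
v(-1.5) ≈ 2.11700, v(-7/6) ≈ 1.79200, v(-5/6) ≈ 1.51690, v(-0.5) ≈ 1.28403, v(-1/6) ≈ 1.08690, v(1/6) ≈ 0.92004, v(0.5) ≈ 0.77880.
T_6 = (Δu/2)·[v(u_0) + 2v(u_1) + ... + 2v(u_{5}) + v(u_6)].
Sum ≈ 2.68259.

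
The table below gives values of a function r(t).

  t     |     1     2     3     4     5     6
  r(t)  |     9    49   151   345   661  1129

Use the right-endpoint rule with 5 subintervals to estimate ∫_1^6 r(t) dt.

2335

Δt = 1.
Sum = 1·[49 + 151 + 345 + 661 + 1129] = 2335.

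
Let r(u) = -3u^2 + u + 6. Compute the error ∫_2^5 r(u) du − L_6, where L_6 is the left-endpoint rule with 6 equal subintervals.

-14.625

Exact integral: ∫_2^5 r(u) du = -88.5.
L_6 = -73.875.
Error = -88.5 − (-73.875) = -14.625.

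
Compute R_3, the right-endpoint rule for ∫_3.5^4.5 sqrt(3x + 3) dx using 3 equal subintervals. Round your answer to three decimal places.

3.936

Δx = (4.5 − 3.5)/3 = 1/3.
Right endpoints: 23/6, 25/6, 4.5.
f(23/6) ≈ 3.808, f(25/6) ≈ 3.937, f(4.5) ≈ 4.062.
Sum = Δx · [f(23/6) + f(25/6) + f(4.5)].
Sum ≈ 3.936.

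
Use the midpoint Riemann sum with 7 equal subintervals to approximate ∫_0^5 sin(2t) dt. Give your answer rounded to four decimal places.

Δt = (5 − 0)/7 = 5/7.
Midpoints: 5/14, 15/14, 25/14, 2.5, 45/14, 55/14, 65/14.
f(5/14) ≈ 0.6551, f(15/14) ≈ 0.8408, f(25/14) ≈ -0.4167, f(2.5) ≈ -0.9589, f(45/14) ≈ 0.1449, f(55/14) ≈ 1.0000, f(65/14) ≈ 0.1386.
Sum = Δt · [f(5/14) + f(15/14) + f(25/14) + ...].
Sum ≈ 1.0026.

1.0026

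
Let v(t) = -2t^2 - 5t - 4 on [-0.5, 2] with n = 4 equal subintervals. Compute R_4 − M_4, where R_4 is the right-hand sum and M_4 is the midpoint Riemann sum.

-6.73828125

R_4 = -31.3671875.
M_4 = -24.62890625.
R_4 − M_4 = -6.73828125.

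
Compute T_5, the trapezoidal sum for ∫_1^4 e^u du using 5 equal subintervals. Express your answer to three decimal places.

Δu = (4 − 1)/5 = 0.6.
f(1) ≈ 2.718, f(1.6) ≈ 4.953, f(2.2) ≈ 9.025, f(2.8) ≈ 16.445, f(3.4) ≈ 29.964, f(4) ≈ 54.598.
T_5 = (Δu/2)·[f(u_0) + 2f(u_1) + ... + 2f(u_{4}) + f(u_5)].
Sum ≈ 53.427.

53.427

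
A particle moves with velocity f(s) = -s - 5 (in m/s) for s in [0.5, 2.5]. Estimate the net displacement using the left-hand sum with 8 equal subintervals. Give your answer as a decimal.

Δs = (2.5 − 0.5)/8 = 0.25.
Left endpoints: 0.5, 0.75, 1, 1.25, 1.5, 1.75, 2, 2.25.
f(0.5) = -5.5, f(0.75) = -5.75, f(1) = -6, f(1.25) = -6.25, f(1.5) = -6.5, f(1.75) = -6.75, f(2) = -7, f(2.25) = -7.25.
Sum = Δs · [f(0.5) + f(0.75) + f(1) + ...].
Sum = -12.75.

-12.75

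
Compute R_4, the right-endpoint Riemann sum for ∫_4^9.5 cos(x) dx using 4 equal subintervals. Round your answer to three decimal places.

0.335

Δx = (9.5 − 4)/4 = 1.375.
Right endpoints: 5.375, 6.75, 8.125, 9.5.
f(5.375) ≈ 0.615, f(6.75) ≈ 0.893, f(8.125) ≈ -0.268, f(9.5) ≈ -0.997.
Sum = Δx · [f(5.375) + f(6.75) + f(8.125) + f(9.5)].
Sum ≈ 0.335.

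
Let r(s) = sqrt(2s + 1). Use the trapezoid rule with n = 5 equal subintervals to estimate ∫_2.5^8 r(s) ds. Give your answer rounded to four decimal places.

18.4486

Δs = (8 − 2.5)/5 = 1.1.
r(2.5) ≈ 2.4495, r(3.6) ≈ 2.8636, r(4.7) ≈ 3.2249, r(5.8) ≈ 3.5496, r(6.9) ≈ 3.8471, r(8) ≈ 4.1231.
T_5 = (Δs/2)·[r(s_0) + 2r(s_1) + ... + 2r(s_{4}) + r(s_5)].
Sum ≈ 18.4486.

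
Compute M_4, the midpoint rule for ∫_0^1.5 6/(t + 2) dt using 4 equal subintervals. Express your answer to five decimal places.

3.35182

Δt = (1.5 − 0)/4 = 0.375.
Midpoints: 0.1875, 0.5625, 0.9375, 1.3125.
f(0.1875) = 96/35, f(0.5625) = 96/41, f(0.9375) = 96/47, f(1.3125) = 96/53.
Sum = Δt · [f(0.1875) + f(0.5625) + f(0.9375) + f(1.3125)].
Sum ≈ 3.35182.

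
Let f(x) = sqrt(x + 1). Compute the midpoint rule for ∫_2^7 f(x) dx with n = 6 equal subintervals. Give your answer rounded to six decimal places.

11.624068

Δx = (7 − 2)/6 = 5/6.
Midpoints: 29/12, 3.25, 49/12, 59/12, 5.75, 79/12.
f(29/12) ≈ 1.848423, f(3.25) ≈ 2.061553, f(49/12) ≈ 2.254625, f(59/12) ≈ 2.432420, f(5.75) ≈ 2.598076, f(79/12) ≈ 2.753785.
Sum = Δx · [f(29/12) + f(3.25) + f(49/12) + ...].
Sum ≈ 11.624068.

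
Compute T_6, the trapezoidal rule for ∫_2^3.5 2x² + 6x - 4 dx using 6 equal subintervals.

42.03125

Δx = (3.5 − 2)/6 = 0.25.
f(2) = 16, f(2.25) = 19.625, f(2.5) = 23.5, f(2.75) = 27.625, f(3) = 32, f(3.25) = 36.625, f(3.5) = 41.5.
T_6 = (Δx/2)·[f(x_0) + 2f(x_1) + ... + 2f(x_{5}) + f(x_6)].
Sum = 42.03125.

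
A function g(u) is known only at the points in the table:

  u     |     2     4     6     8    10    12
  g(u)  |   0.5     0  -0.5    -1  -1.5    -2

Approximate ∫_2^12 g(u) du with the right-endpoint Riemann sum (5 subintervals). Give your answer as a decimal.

-10

Δu = 2.
Sum = 2·[0 + (-0.5) + (-1) + (-1.5) + (-2)] = -10.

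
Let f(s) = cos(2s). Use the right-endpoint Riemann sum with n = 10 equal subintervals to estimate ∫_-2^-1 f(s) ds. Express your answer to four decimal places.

-0.8184

Δs = (-1 − (-2))/10 = 0.1.
Right endpoints: -1.9, -1.8, -1.7, -1.6, -1.5, -1.4, -1.3, -1.2, -1.1, -1.
f(-1.9) ≈ -0.7910, f(-1.8) ≈ -0.8968, f(-1.7) ≈ -0.9668, f(-1.6) ≈ -0.9983, f(-1.5) ≈ -0.9900, f(-1.4) ≈ -0.9422, f(-1.3) ≈ -0.8569, f(-1.2) ≈ -0.7374, f(-1.1) ≈ -0.5885, f(-1) ≈ -0.4161.
Sum = Δs · [f(-1.9) + f(-1.8) + f(-1.7) + ...].
Sum ≈ -0.8184.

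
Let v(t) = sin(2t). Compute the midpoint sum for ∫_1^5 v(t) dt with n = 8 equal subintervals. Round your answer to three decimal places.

Δt = (5 − 1)/8 = 0.5.
Midpoints: 1.25, 1.75, 2.25, 2.75, 3.25, 3.75, 4.25, 4.75.
v(1.25) ≈ 0.598, v(1.75) ≈ -0.351, v(2.25) ≈ -0.978, v(2.75) ≈ -0.706, v(3.25) ≈ 0.215, v(3.75) ≈ 0.938, v(4.25) ≈ 0.798, v(4.75) ≈ -0.075.
Sum = Δt · [v(1.25) + v(1.75) + v(2.25) + ...].
Sum ≈ 0.221.

0.221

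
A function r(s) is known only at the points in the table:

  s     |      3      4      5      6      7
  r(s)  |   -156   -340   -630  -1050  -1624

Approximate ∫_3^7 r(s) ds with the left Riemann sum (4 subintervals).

Δs = 1.
Sum = 1·[(-156) + (-340) + (-630) + (-1050)] = -2176.

-2176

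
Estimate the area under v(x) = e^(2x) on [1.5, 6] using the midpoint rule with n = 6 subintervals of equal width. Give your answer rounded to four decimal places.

Δx = (6 − 1.5)/6 = 0.75.
Midpoints: 1.875, 2.625, 3.375, 4.125, 4.875, 5.625.
v(1.875) ≈ 42.5211, v(2.625) ≈ 190.5663, v(3.375) ≈ 854.0588, v(4.125) ≈ 3827.6258, v(4.875) ≈ 17154.2288, v(5.625) ≈ 76879.9198.
Sum = Δx · [v(1.875) + v(2.625) + v(3.375) + ...].
Sum ≈ 74211.6904.

74211.6904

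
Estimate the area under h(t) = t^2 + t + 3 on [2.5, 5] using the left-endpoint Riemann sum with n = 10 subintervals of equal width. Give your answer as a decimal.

50.703125

Δt = (5 − 2.5)/10 = 0.25.
Left endpoints: 2.5, 2.75, 3, 3.25, 3.5, 3.75, 4, 4.25, 4.5, 4.75.
h(2.5) = 11.75, h(2.75) = 13.3125, h(3) = 15, h(3.25) = 16.8125, h(3.5) = 18.75, h(3.75) = 20.8125, h(4) = 23, h(4.25) = 25.3125, h(4.5) = 27.75, h(4.75) = 30.3125.
Sum = Δt · [h(2.5) + h(2.75) + h(3) + ...].
Sum = 50.703125.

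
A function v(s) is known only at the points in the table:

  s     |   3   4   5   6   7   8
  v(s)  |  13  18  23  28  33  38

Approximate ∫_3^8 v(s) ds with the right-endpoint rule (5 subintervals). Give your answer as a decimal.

140

Δs = 1.
Sum = 1·[18 + 23 + 28 + 33 + 38] = 140.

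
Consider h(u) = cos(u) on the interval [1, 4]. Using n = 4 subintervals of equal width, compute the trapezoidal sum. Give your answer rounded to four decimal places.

-1.5226

Δu = (4 − 1)/4 = 0.75.
h(1) ≈ 0.5403, h(1.75) ≈ -0.1782, h(2.5) ≈ -0.8011, h(3.25) ≈ -0.9941, h(4) ≈ -0.6536.
T_4 = (Δu/2)·[h(u_0) + 2h(u_1) + 2h(u_2) + 2h(u_3) + h(u_4)].
Sum ≈ -1.5226.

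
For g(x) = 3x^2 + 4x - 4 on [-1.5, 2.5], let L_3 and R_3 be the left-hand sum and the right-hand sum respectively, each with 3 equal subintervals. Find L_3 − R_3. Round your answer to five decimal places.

L_3 ≈ -4.1111111.
R_3 ≈ 33.2222222.
L_3 − R_3 ≈ -37.33333.

-37.33333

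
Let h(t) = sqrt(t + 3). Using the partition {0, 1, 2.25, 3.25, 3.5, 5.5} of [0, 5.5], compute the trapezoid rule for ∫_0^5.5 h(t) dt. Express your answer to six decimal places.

13.039899

Subinterval widths: 1, 1.25, 1, 0.25, 2.
h(0) ≈ 1.732051, h(1) ≈ 2.000000, h(2.25) ≈ 2.291288, h(3.25) ≈ 2.500000, h(3.5) ≈ 2.549510, h(5.5) ≈ 2.915476.
On each subinterval the trapezoid contributes (Δt_i/2)·[h(t_{i-1}) + h(t_i)].
Sum ≈ 13.039899.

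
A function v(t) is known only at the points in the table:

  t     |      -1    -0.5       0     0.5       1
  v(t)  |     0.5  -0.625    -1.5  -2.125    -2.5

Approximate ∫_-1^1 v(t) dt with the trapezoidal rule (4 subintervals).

Δt = 0.5.
T_4 = (0.5/2)·[0.5 + 2·(-0.625) + 2·(-1.5) + 2·(-2.125) + (-2.5)] = -2.625.

-2.625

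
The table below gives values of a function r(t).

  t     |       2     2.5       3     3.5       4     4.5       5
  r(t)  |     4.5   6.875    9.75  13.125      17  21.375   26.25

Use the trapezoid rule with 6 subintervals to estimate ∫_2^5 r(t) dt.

Δt = 0.5.
T_6 = (0.5/2)·[4.5 + 2·6.875 + 2·9.75 + 2·13.125 + 2·17 + 2·21.375 + 26.25] = 41.75.

41.75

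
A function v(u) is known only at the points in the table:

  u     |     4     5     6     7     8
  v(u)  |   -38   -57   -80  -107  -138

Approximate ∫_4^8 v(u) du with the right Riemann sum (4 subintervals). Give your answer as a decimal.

-382

Δu = 1.
Sum = 1·[(-57) + (-80) + (-107) + (-138)] = -382.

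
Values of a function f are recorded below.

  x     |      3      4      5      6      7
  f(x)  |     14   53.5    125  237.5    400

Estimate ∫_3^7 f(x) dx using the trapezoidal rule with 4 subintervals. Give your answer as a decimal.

623

Δx = 1.
T_4 = (1/2)·[14 + 2·53.5 + 2·125 + 2·237.5 + 400] = 623.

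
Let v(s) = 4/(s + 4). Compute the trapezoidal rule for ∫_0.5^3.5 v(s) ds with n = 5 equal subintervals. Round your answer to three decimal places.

2.047

Δs = (3.5 − 0.5)/5 = 0.6.
v(0.5) = 8/9, v(1.1) = 40/51, v(1.7) = 40/57, v(2.3) = 40/63, v(2.9) = 40/69, v(3.5) = 8/15.
T_5 = (Δs/2)·[v(s_0) + 2v(s_1) + ... + 2v(s_{4}) + v(s_5)].
Sum ≈ 2.047.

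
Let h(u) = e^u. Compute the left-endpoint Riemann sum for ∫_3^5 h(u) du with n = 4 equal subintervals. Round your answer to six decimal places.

Δu = (5 − 3)/4 = 0.5.
Left endpoints: 3, 3.5, 4, 4.5.
h(3) ≈ 20.085537, h(3.5) ≈ 33.115452, h(4) ≈ 54.598150, h(4.5) ≈ 90.017131.
Sum = Δu · [h(3) + h(3.5) + h(4) + h(4.5)].
Sum ≈ 98.908135.

98.908135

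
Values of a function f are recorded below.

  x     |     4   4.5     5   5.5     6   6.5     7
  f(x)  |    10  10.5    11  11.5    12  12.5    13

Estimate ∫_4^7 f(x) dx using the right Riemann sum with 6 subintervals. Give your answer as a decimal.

35.25

Δx = 0.5.
Sum = 0.5·[10.5 + 11 + 11.5 + 12 + 12.5 + 13] = 35.25.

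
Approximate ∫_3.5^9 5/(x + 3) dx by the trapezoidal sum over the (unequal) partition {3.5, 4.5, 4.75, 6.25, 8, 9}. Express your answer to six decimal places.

3.077510

Subinterval widths: 1, 0.25, 1.5, 1.75, 1.
f(3.5) = 10/13, f(4.5) = 2/3, f(4.75) = 20/31, f(6.25) = 20/37, f(8) = 5/11, f(9) = 5/12.
On each subinterval the trapezoid contributes (Δx_i/2)·[f(x_{i-1}) + f(x_i)].
Sum ≈ 3.077510.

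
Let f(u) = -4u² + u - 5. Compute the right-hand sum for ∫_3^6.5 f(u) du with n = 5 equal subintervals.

Δu = (6.5 − 3)/5 = 0.7.
Right endpoints: 3.7, 4.4, 5.1, 5.8, 6.5.
f(3.7) = -56.06, f(4.4) = -78.04, f(5.1) = -103.94, f(5.8) = -133.76, f(6.5) = -167.5.
Sum = Δu · [f(3.7) + f(4.4) + f(5.1) + f(5.8) + f(6.5)].
Sum = -377.51.

-377.51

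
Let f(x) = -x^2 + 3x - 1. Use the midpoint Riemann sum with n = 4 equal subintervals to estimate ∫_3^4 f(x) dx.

-2.828125

Δx = (4 − 3)/4 = 0.25.
Midpoints: 3.125, 3.375, 3.625, 3.875.
f(3.125) = -1.390625, f(3.375) = -2.265625, f(3.625) = -3.265625, f(3.875) = -4.390625.
Sum = Δx · [f(3.125) + f(3.375) + f(3.625) + f(3.875)].
Sum = -2.828125.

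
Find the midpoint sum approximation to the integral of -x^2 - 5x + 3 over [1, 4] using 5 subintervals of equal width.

-49.41

Δx = (4 − 1)/5 = 0.6.
Midpoints: 1.3, 1.9, 2.5, 3.1, 3.7.
f(1.3) = -5.19, f(1.9) = -10.11, f(2.5) = -15.75, f(3.1) = -22.11, f(3.7) = -29.19.
Sum = Δx · [f(1.3) + f(1.9) + f(2.5) + f(3.1) + f(3.7)].
Sum = -49.41.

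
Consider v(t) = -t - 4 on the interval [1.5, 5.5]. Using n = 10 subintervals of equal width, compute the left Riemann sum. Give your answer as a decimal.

Δt = (5.5 − 1.5)/10 = 0.4.
Left endpoints: 1.5, 1.9, 2.3, 2.7, 3.1, 3.5, 3.9, 4.3, 4.7, 5.1.
v(1.5) = -5.5, v(1.9) = -5.9, v(2.3) = -6.3, v(2.7) = -6.7, v(3.1) = -7.1, v(3.5) = -7.5, v(3.9) = -7.9, v(4.3) = -8.3, v(4.7) = -8.7, v(5.1) = -9.1.
Sum = Δt · [v(1.5) + v(1.9) + v(2.3) + ...].
Sum = -29.2.

-29.2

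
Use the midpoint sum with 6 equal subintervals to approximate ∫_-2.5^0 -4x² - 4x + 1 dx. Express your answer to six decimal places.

-5.688657

Δx = (0 − (-2.5))/6 = 5/12.
Midpoints: -55/24, -1.875, -35/24, -25/24, -0.625, -5/24.
f(-55/24) = -1561/144, f(-1.875) = -5.5625, f(-35/24) = -241/144, f(-25/24) = 119/144, f(-0.625) = 1.9375, f(-5/24) = 239/144.
Sum = Δx · [f(-55/24) + f(-1.875) + f(-35/24) + ...].
Sum ≈ -5.688657.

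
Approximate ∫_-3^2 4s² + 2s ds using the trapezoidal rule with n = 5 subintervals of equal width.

Δs = (2 − (-3))/5 = 1.
f(-3) = 30, f(-2) = 12, f(-1) = 2, f(0) = 0, f(1) = 6, f(2) = 20.
T_5 = (Δs/2)·[f(s_0) + 2f(s_1) + ... + 2f(s_{4}) + f(s_5)].
Sum = 45.

45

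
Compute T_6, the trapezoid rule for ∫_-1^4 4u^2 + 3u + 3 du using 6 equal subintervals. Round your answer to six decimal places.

Δu = (4 − (-1))/6 = 5/6.
f(-1) = 4, f(-1/6) = 47/18, f(2/3) = 61/9, f(1.5) = 16.5, f(7/3) = 286/9, f(19/6) = 947/18, f(4) = 79.
T_6 = (Δu/2)·[f(u_0) + 2f(u_1) + ... + 2f(u_{5}) + f(u_6)].
Sum ≈ 126.481481.

126.481481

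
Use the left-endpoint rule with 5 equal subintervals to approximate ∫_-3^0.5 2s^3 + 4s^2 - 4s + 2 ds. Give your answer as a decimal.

17.36

Δs = (0.5 − (-3))/5 = 0.7.
Left endpoints: -3, -2.3, -1.6, -0.9, -0.2.
f(-3) = -4, f(-2.3) = 8.026, f(-1.6) = 10.448, f(-0.9) = 7.382, f(-0.2) = 2.944.
Sum = Δs · [f(-3) + f(-2.3) + f(-1.6) + f(-0.9) + f(-0.2)].
Sum = 17.36.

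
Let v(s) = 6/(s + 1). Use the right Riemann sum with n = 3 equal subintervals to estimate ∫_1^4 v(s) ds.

Δs = (4 − 1)/3 = 1.
Right endpoints: 2, 3, 4.
v(2) = 2, v(3) = 1.5, v(4) = 1.2.
Sum = Δs · [v(2) + v(3) + v(4)].
Sum = 4.7.

4.7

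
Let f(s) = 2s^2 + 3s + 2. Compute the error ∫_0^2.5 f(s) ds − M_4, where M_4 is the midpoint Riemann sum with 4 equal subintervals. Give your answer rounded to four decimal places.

0.1628

Exact integral: ∫_0^2.5 f(s) ds ≈ 24.791667.
M_4 = 24.62890625.
Error ≈ 24.791667 − 24.62890625 ≈ 0.1628.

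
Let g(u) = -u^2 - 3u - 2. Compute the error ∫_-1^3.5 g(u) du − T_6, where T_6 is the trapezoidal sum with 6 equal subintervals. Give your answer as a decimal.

0.421875

Exact integral: ∫_-1^3.5 g(u) du = -40.5.
T_6 = -40.921875.
Error = -40.5 − (-40.921875) = 0.421875.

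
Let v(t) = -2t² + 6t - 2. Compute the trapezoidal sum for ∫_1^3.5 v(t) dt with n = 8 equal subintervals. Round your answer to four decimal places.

0.7520

Δt = (3.5 − 1)/8 = 0.3125.
v(1) = 2, v(1.3125) = 2.4296875, v(1.625) = 2.46875, v(1.9375) = 2.1171875, v(2.25) = 1.375, v(2.5625) = 0.2421875, v(2.875) = -1.28125, v(3.1875) = -3.1953125, v(3.5) = -5.5.
T_8 = (Δt/2)·[v(t_0) + 2v(t_1) + ... + 2v(t_{7}) + v(t_8)].
Sum ≈ 0.7520.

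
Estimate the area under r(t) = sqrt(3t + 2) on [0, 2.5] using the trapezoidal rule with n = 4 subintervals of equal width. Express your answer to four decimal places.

5.8600

Δt = (2.5 − 0)/4 = 0.625.
r(0) ≈ 1.4142, r(0.625) ≈ 1.9685, r(1.25) ≈ 2.3979, r(1.875) ≈ 2.7613, r(2.5) ≈ 3.0822.
T_4 = (Δt/2)·[r(t_0) + 2r(t_1) + 2r(t_2) + 2r(t_3) + r(t_4)].
Sum ≈ 5.8600.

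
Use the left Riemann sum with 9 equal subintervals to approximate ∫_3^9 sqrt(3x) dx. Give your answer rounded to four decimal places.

24.4370

Δx = (9 − 3)/9 = 2/3.
Left endpoints: 3, 11/3, 13/3, 5, 17/3, 19/3, 7, 23/3, 25/3.
f(3) ≈ 3.0000, f(11/3) ≈ 3.3166, f(13/3) ≈ 3.6056, f(5) ≈ 3.8730, f(17/3) ≈ 4.1231, f(19/3) ≈ 4.3589, f(7) ≈ 4.5826, f(23/3) ≈ 4.7958, f(25/3) ≈ 5.0000.
Sum = Δx · [f(3) + f(11/3) + f(13/3) + ...].
Sum ≈ 24.4370.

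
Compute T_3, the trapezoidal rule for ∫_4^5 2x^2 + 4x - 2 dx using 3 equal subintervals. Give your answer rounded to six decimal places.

56.703704

Δx = (5 − 4)/3 = 1/3.
f(4) = 46, f(13/3) = 476/9, f(14/3) = 542/9, f(5) = 68.
T_3 = (Δx/2)·[f(x_0) + 2f(x_1) + 2f(x_2) + f(x_3)].
Sum ≈ 56.703704.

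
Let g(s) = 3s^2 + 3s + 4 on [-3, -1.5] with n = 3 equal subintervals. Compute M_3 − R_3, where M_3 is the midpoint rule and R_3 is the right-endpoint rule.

M_3 = 19.40625.
R_3 = 15.75.
M_3 − R_3 = 3.65625.

3.65625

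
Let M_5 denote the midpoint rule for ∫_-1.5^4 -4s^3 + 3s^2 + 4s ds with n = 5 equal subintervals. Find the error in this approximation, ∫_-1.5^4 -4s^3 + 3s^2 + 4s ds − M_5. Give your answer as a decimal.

Exact integral: ∫_-1.5^4 f(s) ds = -156.0625.
M_5 = -149.4075.
Error = -156.0625 − (-149.4075) = -6.655.

-6.655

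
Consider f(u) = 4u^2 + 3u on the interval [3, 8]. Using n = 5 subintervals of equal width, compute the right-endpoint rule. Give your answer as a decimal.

Δu = (8 − 3)/5 = 1.
Right endpoints: 4, 5, 6, 7, 8.
f(4) = 76, f(5) = 115, f(6) = 162, f(7) = 217, f(8) = 280.
Sum = Δu · [f(4) + f(5) + f(6) + f(7) + f(8)].
Sum = 850.

850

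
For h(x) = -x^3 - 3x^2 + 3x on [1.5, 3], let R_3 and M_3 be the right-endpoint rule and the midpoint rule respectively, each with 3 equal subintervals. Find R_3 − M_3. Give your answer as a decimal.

R_3 = -42.9375.
M_3 = -32.1796875.
R_3 − M_3 = -10.7578125.

-10.7578125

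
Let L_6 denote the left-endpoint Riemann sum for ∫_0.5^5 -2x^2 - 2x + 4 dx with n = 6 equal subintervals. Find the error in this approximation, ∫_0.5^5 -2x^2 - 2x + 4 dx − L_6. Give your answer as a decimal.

-21.09375

Exact integral: ∫_0.5^5 f(x) dx = -90.
L_6 = -68.90625.
Error = -90 − (-68.90625) = -21.09375.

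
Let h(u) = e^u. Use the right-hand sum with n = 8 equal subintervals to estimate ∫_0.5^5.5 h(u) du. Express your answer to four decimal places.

Δu = (5.5 − 0.5)/8 = 0.625.
Right endpoints: 1.125, 1.75, 2.375, 3, 3.625, 4.25, 4.875, 5.5.
h(1.125) ≈ 3.0802, h(1.75) ≈ 5.7546, h(2.375) ≈ 10.7510, h(3) ≈ 20.0855, h(3.625) ≈ 37.5247, h(4.25) ≈ 70.1054, h(4.875) ≈ 130.9742, h(5.5) ≈ 244.6919.
Sum = Δu · [h(1.125) + h(1.75) + h(2.375) + ...].
Sum ≈ 326.8547.

326.8547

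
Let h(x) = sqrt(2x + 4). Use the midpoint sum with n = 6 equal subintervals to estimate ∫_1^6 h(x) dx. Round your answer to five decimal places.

16.43891

Δx = (6 − 1)/6 = 5/6.
Midpoints: 17/12, 2.25, 37/12, 47/12, 4.75, 67/12.
h(17/12) ≈ 2.61406, h(2.25) ≈ 2.91548, h(37/12) ≈ 3.18852, h(47/12) ≈ 3.43996, h(4.75) ≈ 3.67423, h(67/12) ≈ 3.89444.
Sum = Δx · [h(17/12) + h(2.25) + h(37/12) + ...].
Sum ≈ 16.43891.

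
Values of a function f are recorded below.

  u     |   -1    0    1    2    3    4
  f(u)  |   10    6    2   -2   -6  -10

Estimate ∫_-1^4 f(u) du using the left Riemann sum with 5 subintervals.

10

Δu = 1.
Sum = 1·[10 + 6 + 2 + (-2) + (-6)] = 10.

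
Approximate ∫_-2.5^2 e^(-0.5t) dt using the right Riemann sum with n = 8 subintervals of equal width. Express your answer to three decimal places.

Δt = (2 − (-2.5))/8 = 0.5625.
Right endpoints: -1.9375, -1.375, -0.8125, -0.25, 0.3125, 0.875, 1.4375, 2.
f(-1.9375) ≈ 2.635, f(-1.375) ≈ 1.989, f(-0.8125) ≈ 1.501, f(-0.25) ≈ 1.133, f(0.3125) ≈ 0.855, f(0.875) ≈ 0.646, f(1.4375) ≈ 0.487, f(2) ≈ 0.368.
Sum = Δt · [f(-1.9375) + f(-1.375) + f(-0.8125) + ...].
Sum ≈ 5.408.

5.408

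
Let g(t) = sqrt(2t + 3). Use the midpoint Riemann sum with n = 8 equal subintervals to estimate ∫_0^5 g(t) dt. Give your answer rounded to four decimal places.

Δt = (5 − 0)/8 = 0.625.
Midpoints: 0.3125, 0.9375, 1.5625, 2.1875, 2.8125, 3.4375, 4.0625, 4.6875.
g(0.3125) ≈ 1.9039, g(0.9375) ≈ 2.2079, g(1.5625) ≈ 2.4749, g(2.1875) ≈ 2.7157, g(2.8125) ≈ 2.9368, g(3.4375) ≈ 3.1425, g(4.0625) ≈ 3.3354, g(4.6875) ≈ 3.5178.
Sum = Δt · [g(0.3125) + g(0.9375) + g(1.5625) + ...].
Sum ≈ 13.8969.

13.8969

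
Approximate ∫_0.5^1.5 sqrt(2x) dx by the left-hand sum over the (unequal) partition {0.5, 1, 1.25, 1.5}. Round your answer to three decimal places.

1.249

Subinterval widths: 0.5, 0.25, 0.25.
Left endpoints: 0.5, 1, 1.25.
f(0.5) ≈ 1.000, f(1) ≈ 1.414, f(1.25) ≈ 1.581.
Sum = Σ Δx_i · f(x_i).
Sum ≈ 1.249.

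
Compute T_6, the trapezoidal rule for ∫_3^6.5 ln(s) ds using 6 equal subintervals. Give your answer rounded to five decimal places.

5.36580

Δs = (6.5 − 3)/6 = 7/12.
f(3) ≈ 1.09861, f(43/12) ≈ 1.27629, f(25/6) ≈ 1.42712, f(4.75) ≈ 1.55814, f(16/3) ≈ 1.67398, f(71/12) ≈ 1.77777, f(6.5) ≈ 1.87180.
T_6 = (Δs/2)·[f(s_0) + 2f(s_1) + ... + 2f(s_{5}) + f(s_6)].
Sum ≈ 5.36580.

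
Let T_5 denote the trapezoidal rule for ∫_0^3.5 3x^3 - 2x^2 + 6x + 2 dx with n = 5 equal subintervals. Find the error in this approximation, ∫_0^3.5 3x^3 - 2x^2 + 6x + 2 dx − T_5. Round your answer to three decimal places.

-3.930

Exact integral: ∫_0^3.5 f(x) dx ≈ 127.71354.
T_5 = 131.64375.
Error ≈ 127.71354 − 131.64375 ≈ -3.930.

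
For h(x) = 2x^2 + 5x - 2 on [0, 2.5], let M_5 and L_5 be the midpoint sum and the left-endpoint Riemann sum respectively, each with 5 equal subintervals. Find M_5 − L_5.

5.9375

M_5 = 20.9375.
L_5 = 15.
M_5 − L_5 = 5.9375.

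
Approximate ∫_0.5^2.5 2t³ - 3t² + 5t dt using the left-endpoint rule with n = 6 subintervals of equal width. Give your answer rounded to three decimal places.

Δt = (2.5 − 0.5)/6 = 1/3.
Left endpoints: 0.5, 5/6, 7/6, 1.5, 11/6, 13/6.
f(0.5) = 2, f(5/6) = 175/54, f(7/6) = 133/27, f(1.5) = 7.5, f(11/6) = 308/27, f(13/6) = 923/54.
Sum = Δt · [f(0.5) + f(5/6) + f(7/6) + ...].
Sum ≈ 15.389.

15.389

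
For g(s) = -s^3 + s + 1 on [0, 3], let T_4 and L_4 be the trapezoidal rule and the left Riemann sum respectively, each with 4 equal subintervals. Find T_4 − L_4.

-9

T_4 = -14.015625.
L_4 = -5.015625.
T_4 − L_4 = -9.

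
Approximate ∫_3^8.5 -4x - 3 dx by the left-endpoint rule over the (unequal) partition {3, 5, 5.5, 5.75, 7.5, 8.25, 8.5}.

-127

Subinterval widths: 2, 0.5, 0.25, 1.75, 0.75, 0.25.
Left endpoints: 3, 5, 5.5, 5.75, 7.5, 8.25.
f(3) = -15, f(5) = -23, f(5.5) = -25, f(5.75) = -26, f(7.5) = -33, f(8.25) = -36.
Sum = Σ Δx_i · f(x_i).
Sum = -127.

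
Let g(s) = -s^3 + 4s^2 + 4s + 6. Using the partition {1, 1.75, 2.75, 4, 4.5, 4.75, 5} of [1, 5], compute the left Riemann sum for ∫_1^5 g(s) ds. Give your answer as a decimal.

79.1953125

Subinterval widths: 0.75, 1, 1.25, 0.5, 0.25, 0.25.
Left endpoints: 1, 1.75, 2.75, 4, 4.5, 4.75.
g(1) = 13, g(1.75) = 19.890625, g(2.75) = 26.453125, g(4) = 22, g(4.5) = 13.875, g(4.75) = 8.078125.
Sum = Σ Δs_i · g(s_i).
Sum = 79.1953125.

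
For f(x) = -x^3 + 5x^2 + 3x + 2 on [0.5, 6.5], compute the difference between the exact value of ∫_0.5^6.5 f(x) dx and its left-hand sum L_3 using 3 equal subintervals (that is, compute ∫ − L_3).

Exact integral: ∫_0.5^6.5 f(x) dx = 86.25.
L_3 = 110.75.
Error = 86.25 − 110.75 = -24.5.

-24.5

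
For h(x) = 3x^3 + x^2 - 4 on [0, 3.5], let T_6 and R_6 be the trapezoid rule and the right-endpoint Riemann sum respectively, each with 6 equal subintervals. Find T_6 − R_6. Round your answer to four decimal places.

T_6 ≈ 116.163339.
R_6 ≈ 157.251881.
T_6 − R_6 ≈ -41.0885.

-41.0885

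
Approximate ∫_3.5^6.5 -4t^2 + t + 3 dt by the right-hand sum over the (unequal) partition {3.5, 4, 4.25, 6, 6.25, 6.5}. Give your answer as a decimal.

-357.625

Subinterval widths: 0.5, 0.25, 1.75, 0.25, 0.25.
Right endpoints: 4, 4.25, 6, 6.25, 6.5.
f(4) = -57, f(4.25) = -65, f(6) = -135, f(6.25) = -147, f(6.5) = -159.5.
Sum = Σ Δt_i · f(t_i).
Sum = -357.625.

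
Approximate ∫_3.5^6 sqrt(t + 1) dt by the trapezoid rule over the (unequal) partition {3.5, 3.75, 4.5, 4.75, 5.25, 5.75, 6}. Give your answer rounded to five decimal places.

5.98171

Subinterval widths: 0.25, 0.75, 0.25, 0.5, 0.5, 0.25.
f(3.5) ≈ 2.12132, f(3.75) ≈ 2.17945, f(4.5) ≈ 2.34521, f(4.75) ≈ 2.39792, f(5.25) ≈ 2.50000, f(5.75) ≈ 2.59808, f(6) ≈ 2.64575.
On each subinterval the trapezoid contributes (Δt_i/2)·[f(t_{i-1}) + f(t_i)].
Sum ≈ 5.98171.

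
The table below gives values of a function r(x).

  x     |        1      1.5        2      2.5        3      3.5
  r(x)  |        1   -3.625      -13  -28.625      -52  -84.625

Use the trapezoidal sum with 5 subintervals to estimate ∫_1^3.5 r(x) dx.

-69.53125

Δx = 0.5.
T_5 = (0.5/2)·[1 + 2·(-3.625) + 2·(-13) + 2·(-28.625) + 2·(-52) + (-84.625)] = -69.53125.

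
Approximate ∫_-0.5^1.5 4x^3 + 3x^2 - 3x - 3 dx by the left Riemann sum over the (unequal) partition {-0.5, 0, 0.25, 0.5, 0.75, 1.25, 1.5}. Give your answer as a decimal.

Subinterval widths: 0.5, 0.25, 0.25, 0.25, 0.5, 0.25.
Left endpoints: -0.5, 0, 0.25, 0.5, 0.75, 1.25.
f(-0.5) = -1.25, f(0) = -3, f(0.25) = -3.5, f(0.5) = -3.25, f(0.75) = -1.875, f(1.25) = 5.75.
Sum = Σ Δx_i · f(x_i).
Sum = -2.5625.

-2.5625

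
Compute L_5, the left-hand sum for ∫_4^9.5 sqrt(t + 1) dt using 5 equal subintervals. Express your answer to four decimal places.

Δt = (9.5 − 4)/5 = 1.1.
Left endpoints: 4, 5.1, 6.2, 7.3, 8.4.
f(4) ≈ 2.2361, f(5.1) ≈ 2.4698, f(6.2) ≈ 2.6833, f(7.3) ≈ 2.8810, f(8.4) ≈ 3.0659.
Sum = Δt · [f(4) + f(5.1) + f(6.2) + f(7.3) + f(8.4)].
Sum ≈ 14.6697.

14.6697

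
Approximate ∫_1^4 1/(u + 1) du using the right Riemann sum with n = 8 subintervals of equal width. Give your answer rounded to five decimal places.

Δu = (4 − 1)/8 = 0.375.
Right endpoints: 1.375, 1.75, 2.125, 2.5, 2.875, 3.25, 3.625, 4.
f(1.375) = 8/19, f(1.75) = 4/11, f(2.125) = 0.32, f(2.5) = 2/7, f(2.875) = 8/31, f(3.25) = 4/17, f(3.625) = 8/37, f(4) = 0.2.
Sum = Δu · [f(1.375) + f(1.75) + f(2.125) + ...].
Sum ≈ 0.86249.

0.86249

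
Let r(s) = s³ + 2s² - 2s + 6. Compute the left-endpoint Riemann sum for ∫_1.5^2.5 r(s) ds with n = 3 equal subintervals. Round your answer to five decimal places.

Δs = (2.5 − 1.5)/3 = 1/3.
Left endpoints: 1.5, 11/6, 13/6.
r(1.5) = 10.875, r(11/6) = 3287/216, r(13/6) = 4585/216.
Sum = Δs · [r(1.5) + r(11/6) + r(13/6)].
Sum ≈ 15.77315.

15.77315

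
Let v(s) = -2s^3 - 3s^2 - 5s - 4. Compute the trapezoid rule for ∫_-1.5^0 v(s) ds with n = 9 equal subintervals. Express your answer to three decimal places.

-1.208

Δs = (0 − (-1.5))/9 = 1/6.
v(-1.5) = 3.5, v(-4/3) = 56/27, v(-7/6) = 25/27, v(-1) = 0, v(-5/6) = -41/54, v(-2/3) = -38/27, v(-0.5) = -2, v(-1/3) = -70/27, v(-1/6) = -175/54, v(0) = -4.
T_9 = (Δs/2)·[v(s_0) + 2v(s_1) + ... + 2v(s_{8}) + v(s_9)].
Sum ≈ -1.208.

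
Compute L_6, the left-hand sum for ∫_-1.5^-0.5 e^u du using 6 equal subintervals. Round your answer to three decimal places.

Δu = (-0.5 − (-1.5))/6 = 1/6.
Left endpoints: -1.5, -4/3, -7/6, -1, -5/6, -2/3.
f(-1.5) ≈ 0.223, f(-4/3) ≈ 0.264, f(-7/6) ≈ 0.311, f(-1) ≈ 0.368, f(-5/6) ≈ 0.435, f(-2/3) ≈ 0.513.
Sum = Δu · [f(-1.5) + f(-4/3) + f(-7/6) + ...].
Sum ≈ 0.352.

0.352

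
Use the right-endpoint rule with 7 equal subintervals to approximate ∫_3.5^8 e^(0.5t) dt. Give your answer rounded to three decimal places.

Δt = (8 − 3.5)/7 = 9/14.
Right endpoints: 29/7, 67/14, 38/7, 85/14, 47/7, 103/14, 8.
f(29/7) ≈ 7.936, f(67/14) ≈ 10.945, f(38/7) ≈ 15.094, f(85/14) ≈ 20.816, f(47/7) ≈ 28.707, f(103/14) ≈ 39.590, f(8) ≈ 54.598.
Sum = Δt · [f(29/7) + f(67/14) + f(38/7) + ...].
Sum ≈ 114.226.

114.226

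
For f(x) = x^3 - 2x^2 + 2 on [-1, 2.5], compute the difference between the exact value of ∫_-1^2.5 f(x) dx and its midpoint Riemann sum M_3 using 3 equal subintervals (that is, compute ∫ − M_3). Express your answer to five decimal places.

0.09925

Exact integral: ∫_-1^2.5 f(x) dx ≈ 5.4322917.
M_3 ≈ 5.3330440.
Error ≈ 5.4322917 − 5.3330440 ≈ 0.09925.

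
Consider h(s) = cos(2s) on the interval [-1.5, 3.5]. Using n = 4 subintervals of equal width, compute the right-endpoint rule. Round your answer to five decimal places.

1.25568

Δs = (3.5 − (-1.5))/4 = 1.25.
Right endpoints: -0.25, 1, 2.25, 3.5.
h(-0.25) ≈ 0.87758, h(1) ≈ -0.41615, h(2.25) ≈ -0.21080, h(3.5) ≈ 0.75390.
Sum = Δs · [h(-0.25) + h(1) + h(2.25) + h(3.5)].
Sum ≈ 1.25568.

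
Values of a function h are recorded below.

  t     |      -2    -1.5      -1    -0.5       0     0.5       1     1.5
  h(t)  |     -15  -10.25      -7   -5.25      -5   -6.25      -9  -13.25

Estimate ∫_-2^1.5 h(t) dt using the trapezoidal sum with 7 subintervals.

Δt = 0.5.
T_7 = (0.5/2)·[(-15) + 2·(-10.25) + 2·(-7) + 2·(-5.25) + 2·(-5) + 2·(-6.25) + 2·(-9) + (-13.25)] = -28.4375.

-28.4375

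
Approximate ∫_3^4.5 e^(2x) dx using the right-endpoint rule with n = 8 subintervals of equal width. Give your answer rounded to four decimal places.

Δx = (4.5 − 3)/8 = 0.1875.
Right endpoints: 3.1875, 3.375, 3.5625, 3.75, 3.9375, 4.125, 4.3125, 4.5.
f(3.1875) ≈ 586.9854, f(3.375) ≈ 854.0588, f(3.5625) ≈ 1242.6482, f(3.75) ≈ 1808.0424, f(3.9375) ≈ 2630.6862, f(4.125) ≈ 3827.6258, f(4.3125) ≈ 5569.1627, f(4.5) ≈ 8103.0839.
Sum = Δx · [f(3.1875) + f(3.375) + f(3.5625) + ...].
Sum ≈ 4616.6800.

4616.6800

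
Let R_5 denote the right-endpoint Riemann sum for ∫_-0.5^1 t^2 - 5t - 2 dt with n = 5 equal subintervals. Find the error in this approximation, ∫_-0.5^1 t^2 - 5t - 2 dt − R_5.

0.99

Exact integral: ∫_-0.5^1 f(t) dt = -4.5.
R_5 = -5.49.
Error = -4.5 − (-5.49) = 0.99.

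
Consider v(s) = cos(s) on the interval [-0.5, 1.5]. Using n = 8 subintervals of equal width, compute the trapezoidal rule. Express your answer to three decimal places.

1.469

Δs = (1.5 − (-0.5))/8 = 0.25.
v(-0.5) ≈ 0.878, v(-0.25) ≈ 0.969, v(0) ≈ 1.000, v(0.25) ≈ 0.969, v(0.5) ≈ 0.878, v(0.75) ≈ 0.732, v(1) ≈ 0.540, v(1.25) ≈ 0.315, v(1.5) ≈ 0.071.
T_8 = (Δs/2)·[v(s_0) + 2v(s_1) + ... + 2v(s_{7}) + v(s_8)].
Sum ≈ 1.469.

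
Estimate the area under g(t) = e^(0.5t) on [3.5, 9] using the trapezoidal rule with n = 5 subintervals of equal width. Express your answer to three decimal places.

172.752

Δt = (9 − 3.5)/5 = 1.1.
g(3.5) ≈ 5.755, g(4.6) ≈ 9.974, g(5.7) ≈ 17.288, g(6.8) ≈ 29.964, g(7.9) ≈ 51.935, g(9) ≈ 90.017.
T_5 = (Δt/2)·[g(t_0) + 2g(t_1) + ... + 2g(t_{4}) + g(t_5)].
Sum ≈ 172.752.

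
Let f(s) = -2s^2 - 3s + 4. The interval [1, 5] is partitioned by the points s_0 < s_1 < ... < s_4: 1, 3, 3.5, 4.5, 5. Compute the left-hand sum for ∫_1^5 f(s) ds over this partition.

-69.5

Subinterval widths: 2, 0.5, 1, 0.5.
Left endpoints: 1, 3, 3.5, 4.5.
f(1) = -1, f(3) = -23, f(3.5) = -31, f(4.5) = -50.
Sum = Σ Δs_i · f(s_i).
Sum = -69.5.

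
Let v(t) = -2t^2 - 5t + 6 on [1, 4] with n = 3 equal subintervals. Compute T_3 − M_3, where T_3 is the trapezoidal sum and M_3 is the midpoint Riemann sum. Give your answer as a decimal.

-1.5

T_3 = -62.5.
M_3 = -61.
T_3 − M_3 = -1.5.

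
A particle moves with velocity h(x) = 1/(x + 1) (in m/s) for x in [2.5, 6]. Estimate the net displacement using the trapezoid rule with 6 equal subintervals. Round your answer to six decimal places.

Δx = (6 − 2.5)/6 = 7/12.
h(2.5) = 2/7, h(37/12) = 12/49, h(11/3) = 3/14, h(4.25) = 4/21, h(29/6) = 6/35, h(65/12) = 12/77, h(6) = 1/7.
T_6 = (Δx/2)·[h(x_0) + 2h(x_1) + ... + 2h(x_{5}) + h(x_6)].
Sum ≈ 0.694877.

0.694877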